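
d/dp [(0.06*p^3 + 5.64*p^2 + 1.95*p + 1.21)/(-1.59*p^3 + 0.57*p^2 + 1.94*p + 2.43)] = (9.0018*p^4 + 6.4338*p^3 + 16.0392*p^2 + 26.031*p + 2.3911)/(2.5281*p^6 - 1.8126*p^5 - 5.8443*p^4 - 5.5158*p^3 + 6.5338*p^2 + 9.4284*p + 5.9049)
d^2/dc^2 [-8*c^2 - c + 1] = -16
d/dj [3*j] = 3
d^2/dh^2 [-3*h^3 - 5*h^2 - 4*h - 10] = -18*h - 10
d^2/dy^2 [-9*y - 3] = 0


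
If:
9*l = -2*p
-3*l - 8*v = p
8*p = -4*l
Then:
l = 0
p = 0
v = 0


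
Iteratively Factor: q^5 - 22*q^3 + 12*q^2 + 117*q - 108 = (q + 3)*(q^4 - 3*q^3 - 13*q^2 + 51*q - 36) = (q - 3)*(q + 3)*(q^3 - 13*q + 12) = (q - 3)^2*(q + 3)*(q^2 + 3*q - 4) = (q - 3)^2*(q + 3)*(q + 4)*(q - 1)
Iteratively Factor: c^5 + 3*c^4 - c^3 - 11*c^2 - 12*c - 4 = (c + 1)*(c^4 + 2*c^3 - 3*c^2 - 8*c - 4) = (c + 1)^2*(c^3 + c^2 - 4*c - 4) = (c + 1)^3*(c^2 - 4) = (c - 2)*(c + 1)^3*(c + 2)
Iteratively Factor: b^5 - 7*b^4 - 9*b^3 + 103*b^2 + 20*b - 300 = (b + 2)*(b^4 - 9*b^3 + 9*b^2 + 85*b - 150) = (b + 2)*(b + 3)*(b^3 - 12*b^2 + 45*b - 50) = (b - 5)*(b + 2)*(b + 3)*(b^2 - 7*b + 10) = (b - 5)^2*(b + 2)*(b + 3)*(b - 2)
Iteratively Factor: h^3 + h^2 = (h)*(h^2 + h) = h^2*(h + 1)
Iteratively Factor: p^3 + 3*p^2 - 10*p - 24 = (p - 3)*(p^2 + 6*p + 8) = (p - 3)*(p + 4)*(p + 2)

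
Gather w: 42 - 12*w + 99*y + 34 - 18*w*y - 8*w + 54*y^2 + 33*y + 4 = w*(-18*y - 20) + 54*y^2 + 132*y + 80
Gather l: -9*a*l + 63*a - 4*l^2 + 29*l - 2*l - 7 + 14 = 63*a - 4*l^2 + l*(27 - 9*a) + 7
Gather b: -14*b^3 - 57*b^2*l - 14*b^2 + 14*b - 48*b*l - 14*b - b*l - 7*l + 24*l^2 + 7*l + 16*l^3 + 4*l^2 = -14*b^3 + b^2*(-57*l - 14) - 49*b*l + 16*l^3 + 28*l^2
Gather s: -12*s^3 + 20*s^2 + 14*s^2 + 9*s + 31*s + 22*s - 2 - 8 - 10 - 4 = -12*s^3 + 34*s^2 + 62*s - 24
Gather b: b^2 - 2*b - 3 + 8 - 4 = b^2 - 2*b + 1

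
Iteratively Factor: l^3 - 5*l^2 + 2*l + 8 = (l - 4)*(l^2 - l - 2) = (l - 4)*(l + 1)*(l - 2)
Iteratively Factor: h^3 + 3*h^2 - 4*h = (h + 4)*(h^2 - h) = (h - 1)*(h + 4)*(h)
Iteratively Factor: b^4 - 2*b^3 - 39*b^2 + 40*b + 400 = (b + 4)*(b^3 - 6*b^2 - 15*b + 100) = (b - 5)*(b + 4)*(b^2 - b - 20) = (b - 5)*(b + 4)^2*(b - 5)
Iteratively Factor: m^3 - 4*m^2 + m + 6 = (m + 1)*(m^2 - 5*m + 6) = (m - 2)*(m + 1)*(m - 3)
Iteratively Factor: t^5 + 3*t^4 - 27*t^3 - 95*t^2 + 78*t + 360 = (t - 5)*(t^4 + 8*t^3 + 13*t^2 - 30*t - 72) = (t - 5)*(t - 2)*(t^3 + 10*t^2 + 33*t + 36) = (t - 5)*(t - 2)*(t + 3)*(t^2 + 7*t + 12) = (t - 5)*(t - 2)*(t + 3)^2*(t + 4)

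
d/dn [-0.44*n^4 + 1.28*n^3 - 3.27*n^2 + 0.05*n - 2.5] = -1.76*n^3 + 3.84*n^2 - 6.54*n + 0.05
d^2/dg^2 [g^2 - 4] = 2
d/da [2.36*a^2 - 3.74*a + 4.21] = 4.72*a - 3.74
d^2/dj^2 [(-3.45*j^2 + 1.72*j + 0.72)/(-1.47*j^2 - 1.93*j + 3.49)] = (-27.009486*j^3 + 96.862122*j^2 - 65.200968*j + 48.120394)/(3.176523*j^6 + 12.511611*j^5 - 6.197814*j^4 - 52.219817*j^3 + 14.714538*j^2 + 70.522779*j - 42.508549)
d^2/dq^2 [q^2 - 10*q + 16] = 2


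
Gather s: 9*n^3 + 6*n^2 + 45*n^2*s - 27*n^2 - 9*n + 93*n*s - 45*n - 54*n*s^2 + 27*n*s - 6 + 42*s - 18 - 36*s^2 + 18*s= 9*n^3 - 21*n^2 - 54*n + s^2*(-54*n - 36) + s*(45*n^2 + 120*n + 60) - 24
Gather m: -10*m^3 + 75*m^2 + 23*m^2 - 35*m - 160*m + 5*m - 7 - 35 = -10*m^3 + 98*m^2 - 190*m - 42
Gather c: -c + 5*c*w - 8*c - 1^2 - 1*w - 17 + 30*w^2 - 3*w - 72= c*(5*w - 9) + 30*w^2 - 4*w - 90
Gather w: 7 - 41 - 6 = -40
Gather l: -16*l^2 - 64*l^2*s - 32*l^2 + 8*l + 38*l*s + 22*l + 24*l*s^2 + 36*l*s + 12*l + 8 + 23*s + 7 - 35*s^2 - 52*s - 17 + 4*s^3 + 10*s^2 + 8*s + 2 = l^2*(-64*s - 48) + l*(24*s^2 + 74*s + 42) + 4*s^3 - 25*s^2 - 21*s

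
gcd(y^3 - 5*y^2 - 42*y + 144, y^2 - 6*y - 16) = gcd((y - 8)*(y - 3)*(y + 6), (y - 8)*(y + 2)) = y - 8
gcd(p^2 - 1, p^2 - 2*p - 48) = 1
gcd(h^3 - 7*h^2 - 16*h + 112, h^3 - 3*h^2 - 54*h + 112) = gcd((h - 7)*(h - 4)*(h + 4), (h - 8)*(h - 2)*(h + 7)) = 1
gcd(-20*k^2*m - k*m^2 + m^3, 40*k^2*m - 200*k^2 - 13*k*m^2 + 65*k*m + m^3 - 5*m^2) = 5*k - m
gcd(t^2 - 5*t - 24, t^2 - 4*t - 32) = t - 8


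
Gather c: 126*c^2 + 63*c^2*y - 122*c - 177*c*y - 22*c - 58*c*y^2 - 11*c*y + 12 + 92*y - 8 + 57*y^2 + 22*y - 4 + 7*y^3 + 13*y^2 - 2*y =c^2*(63*y + 126) + c*(-58*y^2 - 188*y - 144) + 7*y^3 + 70*y^2 + 112*y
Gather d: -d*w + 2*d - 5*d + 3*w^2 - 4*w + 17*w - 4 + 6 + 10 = d*(-w - 3) + 3*w^2 + 13*w + 12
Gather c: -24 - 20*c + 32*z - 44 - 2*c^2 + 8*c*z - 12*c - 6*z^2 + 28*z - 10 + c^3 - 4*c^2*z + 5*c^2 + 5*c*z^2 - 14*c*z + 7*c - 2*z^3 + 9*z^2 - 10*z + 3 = c^3 + c^2*(3 - 4*z) + c*(5*z^2 - 6*z - 25) - 2*z^3 + 3*z^2 + 50*z - 75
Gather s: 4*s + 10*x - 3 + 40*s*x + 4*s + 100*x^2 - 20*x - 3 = s*(40*x + 8) + 100*x^2 - 10*x - 6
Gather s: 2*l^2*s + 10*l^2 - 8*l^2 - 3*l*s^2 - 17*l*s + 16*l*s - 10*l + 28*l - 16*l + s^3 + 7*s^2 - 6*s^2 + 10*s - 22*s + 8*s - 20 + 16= 2*l^2 + 2*l + s^3 + s^2*(1 - 3*l) + s*(2*l^2 - l - 4) - 4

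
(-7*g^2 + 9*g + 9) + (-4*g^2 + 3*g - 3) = -11*g^2 + 12*g + 6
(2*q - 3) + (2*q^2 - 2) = 2*q^2 + 2*q - 5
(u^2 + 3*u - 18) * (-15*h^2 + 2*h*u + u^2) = -15*h^2*u^2 - 45*h^2*u + 270*h^2 + 2*h*u^3 + 6*h*u^2 - 36*h*u + u^4 + 3*u^3 - 18*u^2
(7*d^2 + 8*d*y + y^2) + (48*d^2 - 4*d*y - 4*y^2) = 55*d^2 + 4*d*y - 3*y^2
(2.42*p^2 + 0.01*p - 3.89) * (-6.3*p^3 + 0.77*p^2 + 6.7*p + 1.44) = -15.246*p^5 + 1.8004*p^4 + 40.7287*p^3 + 0.5565*p^2 - 26.0486*p - 5.6016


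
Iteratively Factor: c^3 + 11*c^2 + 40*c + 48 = (c + 4)*(c^2 + 7*c + 12) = (c + 4)^2*(c + 3)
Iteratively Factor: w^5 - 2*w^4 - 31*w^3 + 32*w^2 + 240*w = (w + 3)*(w^4 - 5*w^3 - 16*w^2 + 80*w) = (w - 5)*(w + 3)*(w^3 - 16*w) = (w - 5)*(w - 4)*(w + 3)*(w^2 + 4*w) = (w - 5)*(w - 4)*(w + 3)*(w + 4)*(w)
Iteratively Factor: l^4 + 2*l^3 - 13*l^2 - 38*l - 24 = (l + 2)*(l^3 - 13*l - 12) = (l + 2)*(l + 3)*(l^2 - 3*l - 4) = (l - 4)*(l + 2)*(l + 3)*(l + 1)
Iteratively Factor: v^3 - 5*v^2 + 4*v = (v)*(v^2 - 5*v + 4) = v*(v - 4)*(v - 1)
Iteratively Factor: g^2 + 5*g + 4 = (g + 1)*(g + 4)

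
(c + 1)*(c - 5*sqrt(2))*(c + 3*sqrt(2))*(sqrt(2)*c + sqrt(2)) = sqrt(2)*c^4 - 4*c^3 + 2*sqrt(2)*c^3 - 29*sqrt(2)*c^2 - 8*c^2 - 60*sqrt(2)*c - 4*c - 30*sqrt(2)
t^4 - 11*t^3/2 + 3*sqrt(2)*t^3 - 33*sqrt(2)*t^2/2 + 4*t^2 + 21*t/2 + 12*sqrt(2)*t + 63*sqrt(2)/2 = (t - 7/2)*(t - 3)*(t + 1)*(t + 3*sqrt(2))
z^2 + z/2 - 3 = (z - 3/2)*(z + 2)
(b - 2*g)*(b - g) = b^2 - 3*b*g + 2*g^2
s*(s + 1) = s^2 + s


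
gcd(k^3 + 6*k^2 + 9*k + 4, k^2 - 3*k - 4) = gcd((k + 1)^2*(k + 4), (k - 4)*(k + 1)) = k + 1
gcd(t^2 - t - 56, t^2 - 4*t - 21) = 1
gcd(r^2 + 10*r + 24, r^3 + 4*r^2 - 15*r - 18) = r + 6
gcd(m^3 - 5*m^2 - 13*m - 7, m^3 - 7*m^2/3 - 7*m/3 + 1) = m + 1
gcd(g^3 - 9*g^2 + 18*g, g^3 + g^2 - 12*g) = g^2 - 3*g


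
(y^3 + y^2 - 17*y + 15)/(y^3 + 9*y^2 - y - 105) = (y - 1)/(y + 7)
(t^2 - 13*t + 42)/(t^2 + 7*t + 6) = (t^2 - 13*t + 42)/(t^2 + 7*t + 6)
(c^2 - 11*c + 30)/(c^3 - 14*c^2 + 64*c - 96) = (c - 5)/(c^2 - 8*c + 16)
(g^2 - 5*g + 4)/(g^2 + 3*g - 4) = (g - 4)/(g + 4)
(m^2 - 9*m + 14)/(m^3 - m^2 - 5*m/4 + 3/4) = 4*(m^2 - 9*m + 14)/(4*m^3 - 4*m^2 - 5*m + 3)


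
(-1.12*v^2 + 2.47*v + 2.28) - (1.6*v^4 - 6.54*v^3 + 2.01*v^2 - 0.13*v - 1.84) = -1.6*v^4 + 6.54*v^3 - 3.13*v^2 + 2.6*v + 4.12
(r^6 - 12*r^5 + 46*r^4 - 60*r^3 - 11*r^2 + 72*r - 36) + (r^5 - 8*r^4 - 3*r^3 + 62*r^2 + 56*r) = r^6 - 11*r^5 + 38*r^4 - 63*r^3 + 51*r^2 + 128*r - 36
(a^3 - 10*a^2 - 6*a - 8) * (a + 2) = a^4 - 8*a^3 - 26*a^2 - 20*a - 16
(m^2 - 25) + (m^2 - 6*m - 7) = 2*m^2 - 6*m - 32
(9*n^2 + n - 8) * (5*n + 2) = 45*n^3 + 23*n^2 - 38*n - 16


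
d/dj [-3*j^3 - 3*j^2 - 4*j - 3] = -9*j^2 - 6*j - 4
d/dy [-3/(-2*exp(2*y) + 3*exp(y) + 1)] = (9 - 12*exp(y))*exp(y)/(-2*exp(2*y) + 3*exp(y) + 1)^2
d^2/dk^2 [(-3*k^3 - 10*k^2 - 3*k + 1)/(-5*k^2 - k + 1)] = 2*(43*k^3 + 66*k^2 + 39*k + 7)/(125*k^6 + 75*k^5 - 60*k^4 - 29*k^3 + 12*k^2 + 3*k - 1)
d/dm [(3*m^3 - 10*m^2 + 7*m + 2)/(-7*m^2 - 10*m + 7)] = (-21*m^4 - 60*m^3 + 212*m^2 - 112*m + 69)/(49*m^4 + 140*m^3 + 2*m^2 - 140*m + 49)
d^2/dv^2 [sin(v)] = -sin(v)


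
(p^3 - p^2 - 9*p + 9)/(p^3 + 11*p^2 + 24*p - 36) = (p^2 - 9)/(p^2 + 12*p + 36)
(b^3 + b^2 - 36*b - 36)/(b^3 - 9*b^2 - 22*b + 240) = (b^2 + 7*b + 6)/(b^2 - 3*b - 40)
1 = 1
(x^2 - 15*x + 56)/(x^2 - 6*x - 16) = (x - 7)/(x + 2)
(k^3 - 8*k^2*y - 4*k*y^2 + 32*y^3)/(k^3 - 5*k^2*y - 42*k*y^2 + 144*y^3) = (-k^2 + 4*y^2)/(-k^2 - 3*k*y + 18*y^2)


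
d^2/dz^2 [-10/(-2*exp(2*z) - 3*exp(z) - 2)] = 10*(2*(4*exp(z) + 3)^2*exp(z) - (8*exp(z) + 3)*(2*exp(2*z) + 3*exp(z) + 2))*exp(z)/(2*exp(2*z) + 3*exp(z) + 2)^3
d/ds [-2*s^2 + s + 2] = 1 - 4*s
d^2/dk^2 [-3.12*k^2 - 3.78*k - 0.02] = -6.24000000000000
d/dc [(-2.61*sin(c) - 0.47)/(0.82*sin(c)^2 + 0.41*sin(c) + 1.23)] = 0.660982219578293*(2.1402*sin(c)^2 + 0.7708*sin(c) - 3.0176)*cos(c)/(0.666666666666667*sin(c)^2 + 0.333333333333333*sin(c) + 1.0)^2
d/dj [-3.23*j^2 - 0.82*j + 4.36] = -6.46*j - 0.82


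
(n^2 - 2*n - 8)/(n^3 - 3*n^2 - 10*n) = (n - 4)/(n*(n - 5))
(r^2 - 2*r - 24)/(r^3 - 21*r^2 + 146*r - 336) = (r + 4)/(r^2 - 15*r + 56)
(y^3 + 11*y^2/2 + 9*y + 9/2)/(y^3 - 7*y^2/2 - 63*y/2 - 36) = (y + 1)/(y - 8)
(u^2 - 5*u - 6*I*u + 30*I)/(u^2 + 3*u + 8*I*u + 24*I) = (u^2 - u*(5 + 6*I) + 30*I)/(u^2 + u*(3 + 8*I) + 24*I)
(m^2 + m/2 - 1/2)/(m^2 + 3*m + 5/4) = 2*(2*m^2 + m - 1)/(4*m^2 + 12*m + 5)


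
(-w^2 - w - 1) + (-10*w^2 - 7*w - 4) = -11*w^2 - 8*w - 5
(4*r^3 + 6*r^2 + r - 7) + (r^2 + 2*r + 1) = 4*r^3 + 7*r^2 + 3*r - 6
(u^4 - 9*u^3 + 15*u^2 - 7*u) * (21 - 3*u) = -3*u^5 + 48*u^4 - 234*u^3 + 336*u^2 - 147*u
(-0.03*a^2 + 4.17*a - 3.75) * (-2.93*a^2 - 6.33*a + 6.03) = 0.0879*a^4 - 12.0282*a^3 - 15.5895*a^2 + 48.8826*a - 22.6125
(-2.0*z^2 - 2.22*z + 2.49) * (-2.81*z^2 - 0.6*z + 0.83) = 5.62*z^4 + 7.4382*z^3 - 7.3249*z^2 - 3.3366*z + 2.0667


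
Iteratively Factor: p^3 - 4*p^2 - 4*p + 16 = (p + 2)*(p^2 - 6*p + 8) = (p - 2)*(p + 2)*(p - 4)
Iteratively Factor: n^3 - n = (n)*(n^2 - 1) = n*(n - 1)*(n + 1)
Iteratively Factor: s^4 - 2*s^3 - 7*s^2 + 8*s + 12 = (s - 3)*(s^3 + s^2 - 4*s - 4) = (s - 3)*(s + 2)*(s^2 - s - 2) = (s - 3)*(s + 1)*(s + 2)*(s - 2)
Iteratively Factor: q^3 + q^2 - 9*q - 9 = (q + 1)*(q^2 - 9) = (q + 1)*(q + 3)*(q - 3)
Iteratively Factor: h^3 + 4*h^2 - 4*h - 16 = (h - 2)*(h^2 + 6*h + 8) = (h - 2)*(h + 4)*(h + 2)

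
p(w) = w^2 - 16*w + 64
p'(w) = 2*w - 16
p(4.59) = 11.63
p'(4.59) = -6.82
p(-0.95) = 80.10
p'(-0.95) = -17.90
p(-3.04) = 121.88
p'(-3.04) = -22.08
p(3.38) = 21.34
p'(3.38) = -9.24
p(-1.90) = 98.01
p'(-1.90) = -19.80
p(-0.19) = 67.08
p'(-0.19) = -16.38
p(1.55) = 41.60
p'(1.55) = -12.90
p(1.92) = 36.97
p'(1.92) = -12.16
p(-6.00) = 196.00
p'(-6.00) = -28.00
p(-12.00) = 400.00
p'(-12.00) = -40.00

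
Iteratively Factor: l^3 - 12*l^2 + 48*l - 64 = (l - 4)*(l^2 - 8*l + 16) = (l - 4)^2*(l - 4)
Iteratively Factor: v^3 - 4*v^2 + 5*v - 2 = (v - 1)*(v^2 - 3*v + 2) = (v - 2)*(v - 1)*(v - 1)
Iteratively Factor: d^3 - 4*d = (d - 2)*(d^2 + 2*d) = d*(d - 2)*(d + 2)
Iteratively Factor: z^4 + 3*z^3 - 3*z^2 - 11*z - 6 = (z + 1)*(z^3 + 2*z^2 - 5*z - 6) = (z - 2)*(z + 1)*(z^2 + 4*z + 3) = (z - 2)*(z + 1)*(z + 3)*(z + 1)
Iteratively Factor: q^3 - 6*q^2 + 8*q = (q - 4)*(q^2 - 2*q) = q*(q - 4)*(q - 2)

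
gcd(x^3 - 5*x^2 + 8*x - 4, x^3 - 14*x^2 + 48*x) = 1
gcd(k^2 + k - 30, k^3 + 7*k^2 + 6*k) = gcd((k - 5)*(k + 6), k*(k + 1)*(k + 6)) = k + 6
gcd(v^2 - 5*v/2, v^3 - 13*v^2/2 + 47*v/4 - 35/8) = v - 5/2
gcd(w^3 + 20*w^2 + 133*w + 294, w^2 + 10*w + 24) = w + 6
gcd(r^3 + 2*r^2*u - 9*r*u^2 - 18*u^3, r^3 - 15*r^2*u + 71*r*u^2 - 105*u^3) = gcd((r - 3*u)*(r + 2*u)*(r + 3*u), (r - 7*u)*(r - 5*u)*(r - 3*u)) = r - 3*u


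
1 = 1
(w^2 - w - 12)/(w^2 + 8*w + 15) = (w - 4)/(w + 5)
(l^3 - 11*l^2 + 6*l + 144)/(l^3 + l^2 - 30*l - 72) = (l - 8)/(l + 4)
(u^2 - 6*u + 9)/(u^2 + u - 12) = (u - 3)/(u + 4)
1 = 1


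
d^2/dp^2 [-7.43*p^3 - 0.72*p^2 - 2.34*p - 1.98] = -44.58*p - 1.44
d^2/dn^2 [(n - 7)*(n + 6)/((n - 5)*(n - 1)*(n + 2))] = 2*(n^6 - 3*n^5 - 219*n^4 + 1223*n^3 - 954*n^2 - 2388*n - 3708)/(n^9 - 12*n^8 + 27*n^7 + 134*n^6 - 429*n^5 - 528*n^4 + 1637*n^3 + 270*n^2 - 2100*n + 1000)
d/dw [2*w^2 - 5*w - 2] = 4*w - 5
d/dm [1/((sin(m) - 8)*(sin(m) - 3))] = (11 - 2*sin(m))*cos(m)/((sin(m) - 8)^2*(sin(m) - 3)^2)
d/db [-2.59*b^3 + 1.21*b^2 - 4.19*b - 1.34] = -7.77*b^2 + 2.42*b - 4.19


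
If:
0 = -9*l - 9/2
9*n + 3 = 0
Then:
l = -1/2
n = -1/3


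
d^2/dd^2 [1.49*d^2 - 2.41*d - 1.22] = 2.98000000000000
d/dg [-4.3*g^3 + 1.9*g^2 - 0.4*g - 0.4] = -12.9*g^2 + 3.8*g - 0.4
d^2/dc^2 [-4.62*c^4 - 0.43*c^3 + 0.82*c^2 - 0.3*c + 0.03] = -55.44*c^2 - 2.58*c + 1.64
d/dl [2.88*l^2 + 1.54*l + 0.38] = 5.76*l + 1.54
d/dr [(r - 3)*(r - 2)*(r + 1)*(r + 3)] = 4*r^3 - 3*r^2 - 22*r + 9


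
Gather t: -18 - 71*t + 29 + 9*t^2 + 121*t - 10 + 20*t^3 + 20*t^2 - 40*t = 20*t^3 + 29*t^2 + 10*t + 1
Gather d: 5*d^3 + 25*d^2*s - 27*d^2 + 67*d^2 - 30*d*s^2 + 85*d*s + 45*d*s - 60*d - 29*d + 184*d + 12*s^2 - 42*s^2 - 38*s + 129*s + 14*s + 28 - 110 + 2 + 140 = 5*d^3 + d^2*(25*s + 40) + d*(-30*s^2 + 130*s + 95) - 30*s^2 + 105*s + 60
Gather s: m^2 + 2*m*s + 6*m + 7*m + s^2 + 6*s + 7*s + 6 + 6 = m^2 + 13*m + s^2 + s*(2*m + 13) + 12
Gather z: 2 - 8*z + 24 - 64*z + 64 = 90 - 72*z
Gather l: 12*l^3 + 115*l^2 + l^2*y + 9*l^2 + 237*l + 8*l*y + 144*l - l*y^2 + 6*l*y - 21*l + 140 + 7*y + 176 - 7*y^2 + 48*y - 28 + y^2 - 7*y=12*l^3 + l^2*(y + 124) + l*(-y^2 + 14*y + 360) - 6*y^2 + 48*y + 288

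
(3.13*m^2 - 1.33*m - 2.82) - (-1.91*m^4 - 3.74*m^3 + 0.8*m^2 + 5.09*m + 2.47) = 1.91*m^4 + 3.74*m^3 + 2.33*m^2 - 6.42*m - 5.29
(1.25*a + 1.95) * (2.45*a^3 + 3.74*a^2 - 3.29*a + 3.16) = 3.0625*a^4 + 9.4525*a^3 + 3.1805*a^2 - 2.4655*a + 6.162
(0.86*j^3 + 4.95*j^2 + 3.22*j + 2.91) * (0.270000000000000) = 0.2322*j^3 + 1.3365*j^2 + 0.8694*j + 0.7857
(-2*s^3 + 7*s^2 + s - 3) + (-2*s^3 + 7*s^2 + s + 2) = -4*s^3 + 14*s^2 + 2*s - 1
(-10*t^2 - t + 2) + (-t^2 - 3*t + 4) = -11*t^2 - 4*t + 6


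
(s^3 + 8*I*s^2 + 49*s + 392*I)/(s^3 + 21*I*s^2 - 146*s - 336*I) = (s - 7*I)/(s + 6*I)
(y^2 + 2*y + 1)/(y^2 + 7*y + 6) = (y + 1)/(y + 6)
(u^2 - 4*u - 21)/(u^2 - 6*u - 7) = (u + 3)/(u + 1)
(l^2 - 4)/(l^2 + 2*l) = (l - 2)/l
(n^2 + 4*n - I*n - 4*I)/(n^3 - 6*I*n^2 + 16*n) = (n^2 + n*(4 - I) - 4*I)/(n*(n^2 - 6*I*n + 16))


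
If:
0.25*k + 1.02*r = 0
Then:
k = -4.08*r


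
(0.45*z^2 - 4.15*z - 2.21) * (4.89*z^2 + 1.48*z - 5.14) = 2.2005*z^4 - 19.6275*z^3 - 19.2619*z^2 + 18.0602*z + 11.3594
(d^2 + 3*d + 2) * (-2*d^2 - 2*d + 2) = -2*d^4 - 8*d^3 - 8*d^2 + 2*d + 4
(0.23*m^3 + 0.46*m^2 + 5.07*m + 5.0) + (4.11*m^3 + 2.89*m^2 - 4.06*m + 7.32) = 4.34*m^3 + 3.35*m^2 + 1.01*m + 12.32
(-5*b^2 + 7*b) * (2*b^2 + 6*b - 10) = -10*b^4 - 16*b^3 + 92*b^2 - 70*b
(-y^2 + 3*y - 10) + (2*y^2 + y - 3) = y^2 + 4*y - 13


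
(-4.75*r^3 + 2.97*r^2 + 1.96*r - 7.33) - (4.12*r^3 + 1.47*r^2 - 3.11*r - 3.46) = -8.87*r^3 + 1.5*r^2 + 5.07*r - 3.87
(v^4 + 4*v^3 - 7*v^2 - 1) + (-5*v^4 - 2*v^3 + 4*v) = -4*v^4 + 2*v^3 - 7*v^2 + 4*v - 1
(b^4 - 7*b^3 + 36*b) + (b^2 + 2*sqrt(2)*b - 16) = b^4 - 7*b^3 + b^2 + 2*sqrt(2)*b + 36*b - 16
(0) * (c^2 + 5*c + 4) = 0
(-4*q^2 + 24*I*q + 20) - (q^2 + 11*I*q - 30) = -5*q^2 + 13*I*q + 50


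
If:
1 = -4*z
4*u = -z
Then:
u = 1/16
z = -1/4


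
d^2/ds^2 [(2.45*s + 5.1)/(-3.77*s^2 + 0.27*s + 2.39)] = ((2.45*s + 5.1)*(7.54*s - 0.27)*(15.08*s - 0.54) + (55.419*s + 37.131)*(-3.77*s^2 + 0.27*s + 2.39))/(-3.77*s^2 + 0.27*s + 2.39)^3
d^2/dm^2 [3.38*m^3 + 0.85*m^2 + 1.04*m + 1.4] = 20.28*m + 1.7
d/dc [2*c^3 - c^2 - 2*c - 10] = 6*c^2 - 2*c - 2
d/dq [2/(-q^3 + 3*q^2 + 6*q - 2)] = 6*(q^2 - 2*q - 2)/(q^3 - 3*q^2 - 6*q + 2)^2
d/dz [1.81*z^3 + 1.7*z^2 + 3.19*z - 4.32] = 5.43*z^2 + 3.4*z + 3.19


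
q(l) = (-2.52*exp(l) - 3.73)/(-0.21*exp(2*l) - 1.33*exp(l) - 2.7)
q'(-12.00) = 0.00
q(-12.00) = 1.38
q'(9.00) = 0.00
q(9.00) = 0.00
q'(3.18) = -0.34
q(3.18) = 0.41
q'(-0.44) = 0.03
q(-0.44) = 1.47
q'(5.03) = -0.07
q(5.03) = 0.08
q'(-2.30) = 0.02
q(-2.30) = 1.40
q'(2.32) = -0.49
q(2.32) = 0.77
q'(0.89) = -0.24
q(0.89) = 1.37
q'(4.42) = -0.13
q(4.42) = 0.14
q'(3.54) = -0.26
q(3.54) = 0.30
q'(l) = (-2.52*exp(l) - 3.73)*(0.42*exp(2*l) + 1.33*exp(l))/(-0.21*exp(2*l) - 1.33*exp(l) - 2.7)^2 - 2.52*exp(l)/(-0.21*exp(2*l) - 1.33*exp(l) - 2.7)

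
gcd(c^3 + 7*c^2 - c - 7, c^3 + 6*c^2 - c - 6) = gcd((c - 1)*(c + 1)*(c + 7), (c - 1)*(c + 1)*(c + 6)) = c^2 - 1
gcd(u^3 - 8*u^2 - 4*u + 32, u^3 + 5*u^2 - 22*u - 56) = u + 2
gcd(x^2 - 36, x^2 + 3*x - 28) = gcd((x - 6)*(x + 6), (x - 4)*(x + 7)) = 1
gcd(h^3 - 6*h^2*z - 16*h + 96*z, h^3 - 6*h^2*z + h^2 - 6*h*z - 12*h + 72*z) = -h^2 + 6*h*z - 4*h + 24*z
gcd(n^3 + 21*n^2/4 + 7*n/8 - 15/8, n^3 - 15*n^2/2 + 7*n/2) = n - 1/2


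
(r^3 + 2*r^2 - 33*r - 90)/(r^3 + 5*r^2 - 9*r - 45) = (r - 6)/(r - 3)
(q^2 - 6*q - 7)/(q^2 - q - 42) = (q + 1)/(q + 6)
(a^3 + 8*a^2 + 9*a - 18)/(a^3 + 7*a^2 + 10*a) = (a^3 + 8*a^2 + 9*a - 18)/(a*(a^2 + 7*a + 10))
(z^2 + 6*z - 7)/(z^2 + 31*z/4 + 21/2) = 4*(z^2 + 6*z - 7)/(4*z^2 + 31*z + 42)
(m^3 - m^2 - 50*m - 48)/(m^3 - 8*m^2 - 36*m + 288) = (m + 1)/(m - 6)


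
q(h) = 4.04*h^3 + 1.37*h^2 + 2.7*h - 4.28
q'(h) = 12.12*h^2 + 2.74*h + 2.7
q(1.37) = 12.38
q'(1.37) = 29.20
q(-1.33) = -14.95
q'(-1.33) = 20.49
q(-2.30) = -52.40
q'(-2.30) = 60.51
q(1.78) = 27.65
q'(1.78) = 45.98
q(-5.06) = -506.26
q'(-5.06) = 299.15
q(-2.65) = -77.00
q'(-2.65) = 80.55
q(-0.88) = -8.35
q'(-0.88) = 9.67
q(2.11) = 45.47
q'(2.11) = 62.44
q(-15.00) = -13371.53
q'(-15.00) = 2688.60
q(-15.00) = -13371.53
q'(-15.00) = 2688.60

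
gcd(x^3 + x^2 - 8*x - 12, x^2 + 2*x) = x + 2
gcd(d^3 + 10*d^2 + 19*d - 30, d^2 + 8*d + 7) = 1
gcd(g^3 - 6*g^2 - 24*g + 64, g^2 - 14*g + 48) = g - 8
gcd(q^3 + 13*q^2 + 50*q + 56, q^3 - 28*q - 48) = q^2 + 6*q + 8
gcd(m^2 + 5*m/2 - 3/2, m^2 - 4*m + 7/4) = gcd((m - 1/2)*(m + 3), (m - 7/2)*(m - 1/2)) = m - 1/2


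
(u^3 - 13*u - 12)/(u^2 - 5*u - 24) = (u^2 - 3*u - 4)/(u - 8)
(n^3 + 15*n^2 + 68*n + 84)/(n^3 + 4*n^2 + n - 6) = (n^2 + 13*n + 42)/(n^2 + 2*n - 3)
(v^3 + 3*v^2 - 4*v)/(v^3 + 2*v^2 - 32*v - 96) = v*(v - 1)/(v^2 - 2*v - 24)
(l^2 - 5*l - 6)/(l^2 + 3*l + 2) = (l - 6)/(l + 2)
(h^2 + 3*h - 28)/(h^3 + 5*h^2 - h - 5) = (h^2 + 3*h - 28)/(h^3 + 5*h^2 - h - 5)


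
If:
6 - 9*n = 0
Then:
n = 2/3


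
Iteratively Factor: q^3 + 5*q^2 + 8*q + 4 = (q + 2)*(q^2 + 3*q + 2) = (q + 2)^2*(q + 1)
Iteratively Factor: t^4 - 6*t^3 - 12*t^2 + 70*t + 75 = (t - 5)*(t^3 - t^2 - 17*t - 15) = (t - 5)*(t + 1)*(t^2 - 2*t - 15) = (t - 5)^2*(t + 1)*(t + 3)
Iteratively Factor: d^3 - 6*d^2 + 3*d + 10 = (d - 5)*(d^2 - d - 2) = (d - 5)*(d + 1)*(d - 2)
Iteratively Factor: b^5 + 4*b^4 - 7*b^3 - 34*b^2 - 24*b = (b + 1)*(b^4 + 3*b^3 - 10*b^2 - 24*b) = (b + 1)*(b + 2)*(b^3 + b^2 - 12*b) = (b + 1)*(b + 2)*(b + 4)*(b^2 - 3*b) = (b - 3)*(b + 1)*(b + 2)*(b + 4)*(b)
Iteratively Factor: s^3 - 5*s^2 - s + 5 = (s - 5)*(s^2 - 1) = (s - 5)*(s + 1)*(s - 1)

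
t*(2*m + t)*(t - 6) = 2*m*t^2 - 12*m*t + t^3 - 6*t^2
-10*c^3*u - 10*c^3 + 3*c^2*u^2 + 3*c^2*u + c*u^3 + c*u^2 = (-2*c + u)*(5*c + u)*(c*u + c)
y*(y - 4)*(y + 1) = y^3 - 3*y^2 - 4*y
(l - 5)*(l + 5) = l^2 - 25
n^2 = n^2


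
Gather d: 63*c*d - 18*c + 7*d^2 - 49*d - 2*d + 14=-18*c + 7*d^2 + d*(63*c - 51) + 14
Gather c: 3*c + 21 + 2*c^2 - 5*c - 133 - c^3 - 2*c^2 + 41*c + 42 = -c^3 + 39*c - 70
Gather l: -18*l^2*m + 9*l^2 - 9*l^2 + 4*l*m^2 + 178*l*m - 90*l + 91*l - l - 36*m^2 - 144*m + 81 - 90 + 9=-18*l^2*m + l*(4*m^2 + 178*m) - 36*m^2 - 144*m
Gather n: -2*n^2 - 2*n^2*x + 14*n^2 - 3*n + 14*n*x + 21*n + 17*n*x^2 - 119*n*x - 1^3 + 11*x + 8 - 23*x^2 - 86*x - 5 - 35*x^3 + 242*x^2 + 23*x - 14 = n^2*(12 - 2*x) + n*(17*x^2 - 105*x + 18) - 35*x^3 + 219*x^2 - 52*x - 12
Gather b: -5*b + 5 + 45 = 50 - 5*b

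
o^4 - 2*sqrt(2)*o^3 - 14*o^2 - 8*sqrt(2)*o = o*(o - 4*sqrt(2))*(o + sqrt(2))^2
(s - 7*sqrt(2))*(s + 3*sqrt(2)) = s^2 - 4*sqrt(2)*s - 42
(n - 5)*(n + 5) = n^2 - 25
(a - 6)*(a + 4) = a^2 - 2*a - 24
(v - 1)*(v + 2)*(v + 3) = v^3 + 4*v^2 + v - 6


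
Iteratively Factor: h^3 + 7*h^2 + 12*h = (h + 3)*(h^2 + 4*h) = h*(h + 3)*(h + 4)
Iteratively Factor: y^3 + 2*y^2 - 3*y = (y - 1)*(y^2 + 3*y) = (y - 1)*(y + 3)*(y)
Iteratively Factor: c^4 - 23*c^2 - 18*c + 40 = (c + 2)*(c^3 - 2*c^2 - 19*c + 20) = (c - 1)*(c + 2)*(c^2 - c - 20) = (c - 1)*(c + 2)*(c + 4)*(c - 5)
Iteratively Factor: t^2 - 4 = (t - 2)*(t + 2)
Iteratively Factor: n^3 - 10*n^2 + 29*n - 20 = (n - 5)*(n^2 - 5*n + 4) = (n - 5)*(n - 4)*(n - 1)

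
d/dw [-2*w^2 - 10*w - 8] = -4*w - 10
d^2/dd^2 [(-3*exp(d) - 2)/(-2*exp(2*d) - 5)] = (12*exp(4*d) + 32*exp(3*d) - 180*exp(2*d) - 80*exp(d) + 75)*exp(d)/(8*exp(6*d) + 60*exp(4*d) + 150*exp(2*d) + 125)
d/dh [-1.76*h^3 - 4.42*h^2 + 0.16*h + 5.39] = -5.28*h^2 - 8.84*h + 0.16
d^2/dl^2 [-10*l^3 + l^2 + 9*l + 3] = 2 - 60*l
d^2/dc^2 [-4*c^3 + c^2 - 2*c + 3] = 2 - 24*c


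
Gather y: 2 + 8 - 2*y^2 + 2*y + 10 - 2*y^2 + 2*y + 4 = -4*y^2 + 4*y + 24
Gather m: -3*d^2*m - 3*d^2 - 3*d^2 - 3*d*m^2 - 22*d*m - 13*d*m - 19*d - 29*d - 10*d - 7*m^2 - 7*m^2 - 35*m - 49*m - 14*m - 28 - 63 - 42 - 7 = -6*d^2 - 58*d + m^2*(-3*d - 14) + m*(-3*d^2 - 35*d - 98) - 140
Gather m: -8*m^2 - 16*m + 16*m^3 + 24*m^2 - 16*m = 16*m^3 + 16*m^2 - 32*m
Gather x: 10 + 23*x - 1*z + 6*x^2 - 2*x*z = 6*x^2 + x*(23 - 2*z) - z + 10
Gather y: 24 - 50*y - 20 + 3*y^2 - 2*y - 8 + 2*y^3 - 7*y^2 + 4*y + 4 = 2*y^3 - 4*y^2 - 48*y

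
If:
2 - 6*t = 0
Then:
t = 1/3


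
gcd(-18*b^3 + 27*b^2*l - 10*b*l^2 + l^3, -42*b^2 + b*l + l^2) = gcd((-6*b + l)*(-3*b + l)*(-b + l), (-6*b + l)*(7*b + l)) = 6*b - l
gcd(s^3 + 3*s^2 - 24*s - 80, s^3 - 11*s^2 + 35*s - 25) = s - 5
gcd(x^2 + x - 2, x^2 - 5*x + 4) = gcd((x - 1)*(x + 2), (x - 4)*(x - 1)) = x - 1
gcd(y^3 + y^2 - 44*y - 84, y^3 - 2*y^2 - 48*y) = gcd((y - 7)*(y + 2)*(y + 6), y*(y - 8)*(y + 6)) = y + 6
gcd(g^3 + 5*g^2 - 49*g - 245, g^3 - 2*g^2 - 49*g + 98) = g^2 - 49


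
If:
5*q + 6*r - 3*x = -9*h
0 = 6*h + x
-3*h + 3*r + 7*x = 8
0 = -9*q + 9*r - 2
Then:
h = -127/864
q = 23/96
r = 133/288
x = 127/144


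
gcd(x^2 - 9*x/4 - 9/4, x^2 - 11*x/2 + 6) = 1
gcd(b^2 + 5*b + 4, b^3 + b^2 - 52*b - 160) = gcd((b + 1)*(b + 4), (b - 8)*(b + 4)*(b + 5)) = b + 4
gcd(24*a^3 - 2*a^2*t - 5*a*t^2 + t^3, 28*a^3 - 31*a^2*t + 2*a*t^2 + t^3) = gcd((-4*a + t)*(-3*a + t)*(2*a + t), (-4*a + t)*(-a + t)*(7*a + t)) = -4*a + t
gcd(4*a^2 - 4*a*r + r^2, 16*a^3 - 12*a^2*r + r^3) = 4*a^2 - 4*a*r + r^2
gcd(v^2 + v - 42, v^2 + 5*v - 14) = v + 7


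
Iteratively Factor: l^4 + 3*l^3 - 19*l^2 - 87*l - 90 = (l + 3)*(l^3 - 19*l - 30) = (l + 3)^2*(l^2 - 3*l - 10) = (l + 2)*(l + 3)^2*(l - 5)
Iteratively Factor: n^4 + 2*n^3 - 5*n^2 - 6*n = (n)*(n^3 + 2*n^2 - 5*n - 6) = n*(n + 1)*(n^2 + n - 6) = n*(n + 1)*(n + 3)*(n - 2)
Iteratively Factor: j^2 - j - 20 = (j + 4)*(j - 5)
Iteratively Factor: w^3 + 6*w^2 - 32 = (w - 2)*(w^2 + 8*w + 16) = (w - 2)*(w + 4)*(w + 4)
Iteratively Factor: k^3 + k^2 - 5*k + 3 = (k + 3)*(k^2 - 2*k + 1) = (k - 1)*(k + 3)*(k - 1)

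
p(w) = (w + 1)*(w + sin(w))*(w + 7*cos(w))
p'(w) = (1 - 7*sin(w))*(w + 1)*(w + sin(w)) + (w + 1)*(w + 7*cos(w))*(cos(w) + 1) + (w + sin(w))*(w + 7*cos(w)) = -(w + 1)*(w + sin(w))*(7*sin(w) - 1) + (w + 1)*(w + 7*cos(w))*(cos(w) + 1) + (w + sin(w))*(w + 7*cos(w))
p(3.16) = -50.17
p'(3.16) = 2.69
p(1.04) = 17.79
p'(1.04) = 3.26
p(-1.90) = -10.66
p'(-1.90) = 33.92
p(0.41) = 7.79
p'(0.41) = 21.94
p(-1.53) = -1.67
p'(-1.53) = 14.55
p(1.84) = -0.17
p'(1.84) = -45.88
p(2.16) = -16.35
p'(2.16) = -53.16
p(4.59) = 75.12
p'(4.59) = 191.60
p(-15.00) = -4451.72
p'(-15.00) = 1602.81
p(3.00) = -49.38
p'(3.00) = -12.35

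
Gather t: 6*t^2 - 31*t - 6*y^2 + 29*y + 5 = 6*t^2 - 31*t - 6*y^2 + 29*y + 5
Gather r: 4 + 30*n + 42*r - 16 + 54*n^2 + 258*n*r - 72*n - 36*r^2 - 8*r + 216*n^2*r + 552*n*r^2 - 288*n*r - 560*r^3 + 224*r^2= 54*n^2 - 42*n - 560*r^3 + r^2*(552*n + 188) + r*(216*n^2 - 30*n + 34) - 12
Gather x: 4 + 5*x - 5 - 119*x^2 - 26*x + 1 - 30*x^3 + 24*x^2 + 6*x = -30*x^3 - 95*x^2 - 15*x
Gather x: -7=-7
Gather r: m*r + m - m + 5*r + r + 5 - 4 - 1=r*(m + 6)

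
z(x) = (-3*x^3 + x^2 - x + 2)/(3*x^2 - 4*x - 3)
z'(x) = (4 - 6*x)*(-3*x^3 + x^2 - x + 2)/(3*x^2 - 4*x - 3)^2 + (-9*x^2 + 2*x - 1)/(3*x^2 - 4*x - 3) = (-9*x^4 + 24*x^3 + 26*x^2 - 18*x + 11)/(9*x^4 - 24*x^3 - 2*x^2 + 24*x + 9)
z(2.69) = -6.52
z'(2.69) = 2.32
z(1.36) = 1.75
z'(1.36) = 7.68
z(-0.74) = 2.81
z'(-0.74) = 10.17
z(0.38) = -0.39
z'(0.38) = 0.54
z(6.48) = -8.02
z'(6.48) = -0.89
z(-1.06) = 1.68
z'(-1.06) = 0.91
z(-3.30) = 2.89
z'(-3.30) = -0.86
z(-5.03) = 4.45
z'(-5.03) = -0.93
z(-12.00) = 11.20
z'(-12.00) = -0.99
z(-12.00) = 11.20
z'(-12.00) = -0.99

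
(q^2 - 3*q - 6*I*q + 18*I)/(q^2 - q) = (q^2 - 3*q - 6*I*q + 18*I)/(q*(q - 1))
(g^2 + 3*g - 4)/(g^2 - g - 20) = (g - 1)/(g - 5)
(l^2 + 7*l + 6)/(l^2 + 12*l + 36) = (l + 1)/(l + 6)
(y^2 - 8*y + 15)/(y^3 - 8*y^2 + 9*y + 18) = (y - 5)/(y^2 - 5*y - 6)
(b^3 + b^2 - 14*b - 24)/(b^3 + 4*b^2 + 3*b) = (b^2 - 2*b - 8)/(b*(b + 1))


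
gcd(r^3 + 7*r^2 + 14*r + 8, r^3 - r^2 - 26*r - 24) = r^2 + 5*r + 4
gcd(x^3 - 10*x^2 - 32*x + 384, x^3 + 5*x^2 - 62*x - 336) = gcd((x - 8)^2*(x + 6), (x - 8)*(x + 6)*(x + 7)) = x^2 - 2*x - 48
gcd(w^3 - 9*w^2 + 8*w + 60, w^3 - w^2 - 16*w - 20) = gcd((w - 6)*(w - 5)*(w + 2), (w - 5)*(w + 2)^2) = w^2 - 3*w - 10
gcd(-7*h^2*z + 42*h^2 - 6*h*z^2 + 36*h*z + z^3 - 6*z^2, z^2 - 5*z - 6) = z - 6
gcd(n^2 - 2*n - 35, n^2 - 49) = n - 7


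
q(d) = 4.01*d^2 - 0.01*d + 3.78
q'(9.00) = 72.17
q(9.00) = 328.50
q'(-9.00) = -72.19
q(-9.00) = 328.68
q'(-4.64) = -37.22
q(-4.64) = 90.16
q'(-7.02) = -56.31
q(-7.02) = 201.46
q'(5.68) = 45.54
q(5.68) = 133.10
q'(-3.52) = -28.24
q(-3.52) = 53.50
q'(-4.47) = -35.86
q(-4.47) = 83.95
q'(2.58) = 20.68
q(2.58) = 30.45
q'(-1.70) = -13.64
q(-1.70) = 15.39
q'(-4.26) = -34.18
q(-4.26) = 76.59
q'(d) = 8.02*d - 0.01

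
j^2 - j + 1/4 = (j - 1/2)^2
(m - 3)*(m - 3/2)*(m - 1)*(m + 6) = m^4 + m^3/2 - 24*m^2 + 99*m/2 - 27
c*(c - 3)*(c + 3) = c^3 - 9*c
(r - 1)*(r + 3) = r^2 + 2*r - 3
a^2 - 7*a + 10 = (a - 5)*(a - 2)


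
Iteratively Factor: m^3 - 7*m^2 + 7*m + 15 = (m + 1)*(m^2 - 8*m + 15) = (m - 5)*(m + 1)*(m - 3)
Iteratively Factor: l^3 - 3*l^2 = (l)*(l^2 - 3*l) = l*(l - 3)*(l)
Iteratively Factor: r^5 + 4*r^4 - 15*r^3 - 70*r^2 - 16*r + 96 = (r + 3)*(r^4 + r^3 - 18*r^2 - 16*r + 32) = (r + 3)*(r + 4)*(r^3 - 3*r^2 - 6*r + 8) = (r + 2)*(r + 3)*(r + 4)*(r^2 - 5*r + 4) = (r - 1)*(r + 2)*(r + 3)*(r + 4)*(r - 4)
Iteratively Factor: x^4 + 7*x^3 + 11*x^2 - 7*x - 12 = (x + 1)*(x^3 + 6*x^2 + 5*x - 12) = (x + 1)*(x + 3)*(x^2 + 3*x - 4) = (x - 1)*(x + 1)*(x + 3)*(x + 4)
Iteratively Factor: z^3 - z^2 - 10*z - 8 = (z - 4)*(z^2 + 3*z + 2) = (z - 4)*(z + 2)*(z + 1)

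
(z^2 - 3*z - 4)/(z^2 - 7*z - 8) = (z - 4)/(z - 8)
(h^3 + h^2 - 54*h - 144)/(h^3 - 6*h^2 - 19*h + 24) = (h + 6)/(h - 1)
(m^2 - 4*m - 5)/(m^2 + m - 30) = (m + 1)/(m + 6)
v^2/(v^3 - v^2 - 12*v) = v/(v^2 - v - 12)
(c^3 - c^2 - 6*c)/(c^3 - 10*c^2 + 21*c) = (c + 2)/(c - 7)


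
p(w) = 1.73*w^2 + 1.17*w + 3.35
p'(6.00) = 21.93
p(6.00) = 72.65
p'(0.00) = 1.17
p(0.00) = 3.35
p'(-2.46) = -7.34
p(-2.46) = 10.94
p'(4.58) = 17.02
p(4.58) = 45.00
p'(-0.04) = 1.03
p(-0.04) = 3.31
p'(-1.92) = -5.47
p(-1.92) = 7.48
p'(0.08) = 1.45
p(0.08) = 3.45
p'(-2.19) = -6.41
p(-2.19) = 9.08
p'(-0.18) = 0.55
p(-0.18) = 3.20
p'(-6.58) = -21.60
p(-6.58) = 70.55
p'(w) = 3.46*w + 1.17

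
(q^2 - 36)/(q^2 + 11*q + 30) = (q - 6)/(q + 5)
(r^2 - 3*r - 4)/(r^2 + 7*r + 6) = (r - 4)/(r + 6)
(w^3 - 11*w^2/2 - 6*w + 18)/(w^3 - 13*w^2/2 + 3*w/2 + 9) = (w + 2)/(w + 1)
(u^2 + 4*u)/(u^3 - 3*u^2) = (u + 4)/(u*(u - 3))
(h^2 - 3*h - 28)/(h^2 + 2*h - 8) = (h - 7)/(h - 2)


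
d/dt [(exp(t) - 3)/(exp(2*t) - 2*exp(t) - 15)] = (2*(1 - exp(t))*(exp(t) - 3) + exp(2*t) - 2*exp(t) - 15)*exp(t)/(-exp(2*t) + 2*exp(t) + 15)^2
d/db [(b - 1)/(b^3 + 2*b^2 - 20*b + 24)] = (-2*b^2 - 3*b - 2)/(b^5 + 6*b^4 - 24*b^3 - 80*b^2 + 336*b - 288)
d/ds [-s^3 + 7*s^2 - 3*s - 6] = -3*s^2 + 14*s - 3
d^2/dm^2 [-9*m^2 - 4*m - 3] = -18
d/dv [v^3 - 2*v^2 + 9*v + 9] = 3*v^2 - 4*v + 9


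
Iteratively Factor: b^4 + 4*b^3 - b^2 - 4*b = (b + 4)*(b^3 - b) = b*(b + 4)*(b^2 - 1) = b*(b + 1)*(b + 4)*(b - 1)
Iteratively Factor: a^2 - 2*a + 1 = (a - 1)*(a - 1)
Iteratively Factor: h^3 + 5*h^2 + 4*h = (h + 1)*(h^2 + 4*h) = h*(h + 1)*(h + 4)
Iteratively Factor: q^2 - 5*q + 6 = (q - 3)*(q - 2)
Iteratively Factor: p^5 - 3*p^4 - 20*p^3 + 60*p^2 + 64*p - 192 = (p + 2)*(p^4 - 5*p^3 - 10*p^2 + 80*p - 96) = (p - 3)*(p + 2)*(p^3 - 2*p^2 - 16*p + 32) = (p - 3)*(p + 2)*(p + 4)*(p^2 - 6*p + 8) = (p - 3)*(p - 2)*(p + 2)*(p + 4)*(p - 4)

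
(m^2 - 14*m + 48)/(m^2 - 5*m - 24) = (m - 6)/(m + 3)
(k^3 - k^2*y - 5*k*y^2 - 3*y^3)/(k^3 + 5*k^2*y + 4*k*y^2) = (k^2 - 2*k*y - 3*y^2)/(k*(k + 4*y))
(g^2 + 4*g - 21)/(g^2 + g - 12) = (g + 7)/(g + 4)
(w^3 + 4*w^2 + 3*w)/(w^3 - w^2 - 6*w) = (w^2 + 4*w + 3)/(w^2 - w - 6)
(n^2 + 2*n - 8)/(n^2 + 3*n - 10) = (n + 4)/(n + 5)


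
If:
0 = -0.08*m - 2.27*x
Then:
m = -28.375*x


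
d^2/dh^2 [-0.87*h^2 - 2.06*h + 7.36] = -1.74000000000000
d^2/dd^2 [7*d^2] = 14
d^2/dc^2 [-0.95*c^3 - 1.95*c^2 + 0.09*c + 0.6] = -5.7*c - 3.9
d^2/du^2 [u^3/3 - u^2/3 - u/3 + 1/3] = 2*u - 2/3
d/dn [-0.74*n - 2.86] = -0.740000000000000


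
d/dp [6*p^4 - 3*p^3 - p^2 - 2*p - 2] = 24*p^3 - 9*p^2 - 2*p - 2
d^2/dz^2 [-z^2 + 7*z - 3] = -2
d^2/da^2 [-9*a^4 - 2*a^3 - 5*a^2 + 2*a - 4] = -108*a^2 - 12*a - 10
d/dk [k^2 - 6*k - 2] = 2*k - 6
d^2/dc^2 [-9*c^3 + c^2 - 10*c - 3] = 2 - 54*c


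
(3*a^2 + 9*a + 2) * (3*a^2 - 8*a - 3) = 9*a^4 + 3*a^3 - 75*a^2 - 43*a - 6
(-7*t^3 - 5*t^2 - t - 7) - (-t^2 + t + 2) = -7*t^3 - 4*t^2 - 2*t - 9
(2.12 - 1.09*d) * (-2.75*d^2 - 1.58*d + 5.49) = 2.9975*d^3 - 4.1078*d^2 - 9.3337*d + 11.6388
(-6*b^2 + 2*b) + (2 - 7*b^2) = -13*b^2 + 2*b + 2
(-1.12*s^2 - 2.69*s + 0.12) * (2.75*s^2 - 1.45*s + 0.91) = -3.08*s^4 - 5.7735*s^3 + 3.2113*s^2 - 2.6219*s + 0.1092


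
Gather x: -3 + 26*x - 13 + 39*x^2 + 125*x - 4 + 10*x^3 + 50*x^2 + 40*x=10*x^3 + 89*x^2 + 191*x - 20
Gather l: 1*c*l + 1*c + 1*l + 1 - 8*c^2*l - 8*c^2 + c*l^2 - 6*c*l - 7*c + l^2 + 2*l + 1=-8*c^2 - 6*c + l^2*(c + 1) + l*(-8*c^2 - 5*c + 3) + 2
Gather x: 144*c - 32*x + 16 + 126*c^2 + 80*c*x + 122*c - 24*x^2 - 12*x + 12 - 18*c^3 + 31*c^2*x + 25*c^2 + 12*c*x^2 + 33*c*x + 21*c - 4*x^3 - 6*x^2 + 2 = -18*c^3 + 151*c^2 + 287*c - 4*x^3 + x^2*(12*c - 30) + x*(31*c^2 + 113*c - 44) + 30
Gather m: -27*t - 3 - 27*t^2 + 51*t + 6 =-27*t^2 + 24*t + 3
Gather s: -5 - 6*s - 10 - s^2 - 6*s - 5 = -s^2 - 12*s - 20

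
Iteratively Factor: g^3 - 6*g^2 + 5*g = (g - 5)*(g^2 - g) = (g - 5)*(g - 1)*(g)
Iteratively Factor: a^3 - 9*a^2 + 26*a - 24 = (a - 3)*(a^2 - 6*a + 8) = (a - 4)*(a - 3)*(a - 2)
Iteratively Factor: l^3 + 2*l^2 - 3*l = (l + 3)*(l^2 - l) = (l - 1)*(l + 3)*(l)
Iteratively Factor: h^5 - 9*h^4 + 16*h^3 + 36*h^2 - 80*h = (h)*(h^4 - 9*h^3 + 16*h^2 + 36*h - 80) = h*(h - 4)*(h^3 - 5*h^2 - 4*h + 20) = h*(h - 4)*(h + 2)*(h^2 - 7*h + 10) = h*(h - 4)*(h - 2)*(h + 2)*(h - 5)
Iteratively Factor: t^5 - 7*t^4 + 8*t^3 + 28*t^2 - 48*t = (t - 3)*(t^4 - 4*t^3 - 4*t^2 + 16*t) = t*(t - 3)*(t^3 - 4*t^2 - 4*t + 16) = t*(t - 4)*(t - 3)*(t^2 - 4) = t*(t - 4)*(t - 3)*(t + 2)*(t - 2)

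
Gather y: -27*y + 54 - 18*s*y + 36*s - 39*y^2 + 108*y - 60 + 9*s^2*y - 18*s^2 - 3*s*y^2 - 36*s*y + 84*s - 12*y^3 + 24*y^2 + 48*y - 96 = -18*s^2 + 120*s - 12*y^3 + y^2*(-3*s - 15) + y*(9*s^2 - 54*s + 129) - 102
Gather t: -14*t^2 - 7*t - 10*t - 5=-14*t^2 - 17*t - 5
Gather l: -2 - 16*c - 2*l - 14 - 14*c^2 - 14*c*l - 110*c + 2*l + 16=-14*c^2 - 14*c*l - 126*c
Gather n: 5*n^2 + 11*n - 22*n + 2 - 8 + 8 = 5*n^2 - 11*n + 2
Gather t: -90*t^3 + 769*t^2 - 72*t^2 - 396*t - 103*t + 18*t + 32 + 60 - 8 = -90*t^3 + 697*t^2 - 481*t + 84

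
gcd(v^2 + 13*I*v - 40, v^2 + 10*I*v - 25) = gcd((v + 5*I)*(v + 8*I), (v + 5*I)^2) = v + 5*I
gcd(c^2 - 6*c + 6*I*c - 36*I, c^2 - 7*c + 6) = c - 6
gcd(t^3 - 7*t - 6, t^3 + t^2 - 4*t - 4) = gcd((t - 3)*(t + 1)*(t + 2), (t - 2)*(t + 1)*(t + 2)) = t^2 + 3*t + 2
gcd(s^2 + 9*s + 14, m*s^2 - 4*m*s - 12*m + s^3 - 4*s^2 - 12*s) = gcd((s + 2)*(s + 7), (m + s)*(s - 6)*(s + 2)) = s + 2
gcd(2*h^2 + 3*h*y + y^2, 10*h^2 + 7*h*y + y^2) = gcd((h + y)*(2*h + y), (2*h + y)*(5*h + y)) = 2*h + y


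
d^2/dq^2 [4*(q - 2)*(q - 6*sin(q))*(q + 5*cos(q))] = 24*q^2*sin(q) - 20*q^2*cos(q) - 128*q*sin(q) + 240*q*sin(2*q) - 56*q*cos(q) + 24*q + 32*sin(q) - 480*sin(2*q) + 136*cos(q) - 240*cos(2*q) - 16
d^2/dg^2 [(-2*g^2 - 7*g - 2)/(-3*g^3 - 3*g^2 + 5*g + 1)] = 2*(18*g^6 + 189*g^5 + 387*g^4 + 384*g^3 + 108*g^2 - 9*g + 23)/(27*g^9 + 81*g^8 - 54*g^7 - 270*g^6 + 36*g^5 + 288*g^4 - 26*g^3 - 66*g^2 - 15*g - 1)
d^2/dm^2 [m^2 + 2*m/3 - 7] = 2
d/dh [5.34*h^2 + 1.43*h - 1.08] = 10.68*h + 1.43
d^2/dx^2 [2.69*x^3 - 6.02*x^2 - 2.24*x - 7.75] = 16.14*x - 12.04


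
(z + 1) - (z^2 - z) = -z^2 + 2*z + 1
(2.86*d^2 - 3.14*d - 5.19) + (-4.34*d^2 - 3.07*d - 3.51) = -1.48*d^2 - 6.21*d - 8.7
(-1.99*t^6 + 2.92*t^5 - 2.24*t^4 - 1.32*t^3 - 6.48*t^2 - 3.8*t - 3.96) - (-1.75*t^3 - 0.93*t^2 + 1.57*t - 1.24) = -1.99*t^6 + 2.92*t^5 - 2.24*t^4 + 0.43*t^3 - 5.55*t^2 - 5.37*t - 2.72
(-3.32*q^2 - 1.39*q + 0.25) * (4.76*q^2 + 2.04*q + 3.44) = -15.8032*q^4 - 13.3892*q^3 - 13.0664*q^2 - 4.2716*q + 0.86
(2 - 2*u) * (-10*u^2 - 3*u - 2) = 20*u^3 - 14*u^2 - 2*u - 4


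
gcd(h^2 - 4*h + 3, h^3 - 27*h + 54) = h - 3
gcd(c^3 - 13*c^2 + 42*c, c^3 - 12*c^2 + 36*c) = c^2 - 6*c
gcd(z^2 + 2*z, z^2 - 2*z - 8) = z + 2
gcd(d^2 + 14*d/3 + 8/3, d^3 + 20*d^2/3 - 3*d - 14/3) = d + 2/3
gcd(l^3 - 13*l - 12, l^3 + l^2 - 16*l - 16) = l^2 - 3*l - 4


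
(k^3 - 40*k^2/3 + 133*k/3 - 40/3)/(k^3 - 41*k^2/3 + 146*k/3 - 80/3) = (3*k - 1)/(3*k - 2)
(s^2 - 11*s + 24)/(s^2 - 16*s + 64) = (s - 3)/(s - 8)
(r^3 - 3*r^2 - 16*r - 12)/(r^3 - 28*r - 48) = (r + 1)/(r + 4)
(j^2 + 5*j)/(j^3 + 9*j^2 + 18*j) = (j + 5)/(j^2 + 9*j + 18)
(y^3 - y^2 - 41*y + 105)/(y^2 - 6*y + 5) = (y^2 + 4*y - 21)/(y - 1)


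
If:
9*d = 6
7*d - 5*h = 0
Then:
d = 2/3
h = 14/15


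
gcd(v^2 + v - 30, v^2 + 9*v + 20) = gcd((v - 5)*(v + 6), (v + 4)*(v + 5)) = 1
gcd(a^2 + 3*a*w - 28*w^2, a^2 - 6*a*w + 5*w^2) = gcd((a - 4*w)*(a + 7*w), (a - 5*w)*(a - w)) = 1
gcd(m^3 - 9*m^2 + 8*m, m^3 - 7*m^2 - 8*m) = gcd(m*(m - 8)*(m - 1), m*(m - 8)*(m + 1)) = m^2 - 8*m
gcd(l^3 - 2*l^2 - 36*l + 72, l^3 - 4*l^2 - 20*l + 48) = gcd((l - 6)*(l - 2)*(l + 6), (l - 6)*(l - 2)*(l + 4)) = l^2 - 8*l + 12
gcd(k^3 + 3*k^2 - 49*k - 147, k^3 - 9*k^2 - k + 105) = k^2 - 4*k - 21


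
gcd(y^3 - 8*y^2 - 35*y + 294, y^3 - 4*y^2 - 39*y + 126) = y^2 - y - 42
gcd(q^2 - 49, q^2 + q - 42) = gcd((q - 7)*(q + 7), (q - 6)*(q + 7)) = q + 7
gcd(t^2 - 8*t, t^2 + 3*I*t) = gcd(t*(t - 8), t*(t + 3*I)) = t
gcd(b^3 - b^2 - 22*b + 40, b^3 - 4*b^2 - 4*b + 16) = b^2 - 6*b + 8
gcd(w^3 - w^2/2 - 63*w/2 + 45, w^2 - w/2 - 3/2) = w - 3/2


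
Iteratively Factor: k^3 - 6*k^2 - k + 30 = (k + 2)*(k^2 - 8*k + 15) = (k - 5)*(k + 2)*(k - 3)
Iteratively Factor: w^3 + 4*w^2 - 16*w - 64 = (w - 4)*(w^2 + 8*w + 16) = (w - 4)*(w + 4)*(w + 4)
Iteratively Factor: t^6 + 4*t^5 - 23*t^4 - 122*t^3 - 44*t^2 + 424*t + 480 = (t + 2)*(t^5 + 2*t^4 - 27*t^3 - 68*t^2 + 92*t + 240) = (t - 2)*(t + 2)*(t^4 + 4*t^3 - 19*t^2 - 106*t - 120) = (t - 5)*(t - 2)*(t + 2)*(t^3 + 9*t^2 + 26*t + 24) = (t - 5)*(t - 2)*(t + 2)*(t + 4)*(t^2 + 5*t + 6) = (t - 5)*(t - 2)*(t + 2)^2*(t + 4)*(t + 3)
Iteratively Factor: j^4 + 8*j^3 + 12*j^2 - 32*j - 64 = (j + 4)*(j^3 + 4*j^2 - 4*j - 16) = (j + 4)^2*(j^2 - 4) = (j - 2)*(j + 4)^2*(j + 2)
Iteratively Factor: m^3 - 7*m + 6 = (m - 2)*(m^2 + 2*m - 3) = (m - 2)*(m + 3)*(m - 1)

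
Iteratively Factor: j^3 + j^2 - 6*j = (j + 3)*(j^2 - 2*j) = (j - 2)*(j + 3)*(j)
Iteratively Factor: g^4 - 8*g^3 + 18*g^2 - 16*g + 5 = (g - 1)*(g^3 - 7*g^2 + 11*g - 5) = (g - 5)*(g - 1)*(g^2 - 2*g + 1) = (g - 5)*(g - 1)^2*(g - 1)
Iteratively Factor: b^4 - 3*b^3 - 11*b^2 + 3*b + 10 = (b - 5)*(b^3 + 2*b^2 - b - 2) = (b - 5)*(b + 1)*(b^2 + b - 2) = (b - 5)*(b - 1)*(b + 1)*(b + 2)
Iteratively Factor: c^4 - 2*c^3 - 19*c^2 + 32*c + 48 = (c + 1)*(c^3 - 3*c^2 - 16*c + 48) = (c + 1)*(c + 4)*(c^2 - 7*c + 12) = (c - 4)*(c + 1)*(c + 4)*(c - 3)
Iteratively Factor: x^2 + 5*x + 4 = (x + 4)*(x + 1)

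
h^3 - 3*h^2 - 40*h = h*(h - 8)*(h + 5)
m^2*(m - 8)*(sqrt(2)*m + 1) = sqrt(2)*m^4 - 8*sqrt(2)*m^3 + m^3 - 8*m^2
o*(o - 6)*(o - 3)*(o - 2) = o^4 - 11*o^3 + 36*o^2 - 36*o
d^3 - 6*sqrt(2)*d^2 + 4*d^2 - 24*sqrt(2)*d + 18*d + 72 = (d + 4)*(d - 3*sqrt(2))^2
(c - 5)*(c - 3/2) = c^2 - 13*c/2 + 15/2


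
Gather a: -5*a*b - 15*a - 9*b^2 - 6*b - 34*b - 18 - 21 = a*(-5*b - 15) - 9*b^2 - 40*b - 39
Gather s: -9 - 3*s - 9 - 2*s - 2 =-5*s - 20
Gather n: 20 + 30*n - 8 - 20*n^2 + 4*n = -20*n^2 + 34*n + 12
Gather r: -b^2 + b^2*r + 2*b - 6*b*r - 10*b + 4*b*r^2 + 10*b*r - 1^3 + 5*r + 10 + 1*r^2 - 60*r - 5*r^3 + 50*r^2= -b^2 - 8*b - 5*r^3 + r^2*(4*b + 51) + r*(b^2 + 4*b - 55) + 9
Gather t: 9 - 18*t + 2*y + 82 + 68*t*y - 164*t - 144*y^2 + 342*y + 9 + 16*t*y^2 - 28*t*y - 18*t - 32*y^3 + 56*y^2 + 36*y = t*(16*y^2 + 40*y - 200) - 32*y^3 - 88*y^2 + 380*y + 100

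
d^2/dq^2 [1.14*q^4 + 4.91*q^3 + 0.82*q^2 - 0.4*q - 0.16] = 13.68*q^2 + 29.46*q + 1.64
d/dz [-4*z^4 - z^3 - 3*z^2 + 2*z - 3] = -16*z^3 - 3*z^2 - 6*z + 2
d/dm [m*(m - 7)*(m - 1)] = 3*m^2 - 16*m + 7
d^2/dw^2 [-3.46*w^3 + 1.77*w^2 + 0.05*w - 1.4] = 3.54 - 20.76*w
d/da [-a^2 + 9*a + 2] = 9 - 2*a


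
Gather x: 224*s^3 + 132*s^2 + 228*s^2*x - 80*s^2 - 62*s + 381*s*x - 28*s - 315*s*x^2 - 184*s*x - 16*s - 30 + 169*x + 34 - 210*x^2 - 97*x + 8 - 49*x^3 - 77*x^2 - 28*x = 224*s^3 + 52*s^2 - 106*s - 49*x^3 + x^2*(-315*s - 287) + x*(228*s^2 + 197*s + 44) + 12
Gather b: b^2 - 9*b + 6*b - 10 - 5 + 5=b^2 - 3*b - 10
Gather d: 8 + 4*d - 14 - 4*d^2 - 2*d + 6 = -4*d^2 + 2*d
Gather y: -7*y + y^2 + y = y^2 - 6*y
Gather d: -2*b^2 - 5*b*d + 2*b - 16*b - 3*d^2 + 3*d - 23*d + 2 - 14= -2*b^2 - 14*b - 3*d^2 + d*(-5*b - 20) - 12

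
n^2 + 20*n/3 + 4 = (n + 2/3)*(n + 6)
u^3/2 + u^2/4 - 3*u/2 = u*(u/2 + 1)*(u - 3/2)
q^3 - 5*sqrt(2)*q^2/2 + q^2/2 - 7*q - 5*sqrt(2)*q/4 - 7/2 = (q + 1/2)*(q - 7*sqrt(2)/2)*(q + sqrt(2))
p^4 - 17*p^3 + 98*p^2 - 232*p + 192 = (p - 8)*(p - 4)*(p - 3)*(p - 2)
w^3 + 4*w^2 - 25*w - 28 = (w - 4)*(w + 1)*(w + 7)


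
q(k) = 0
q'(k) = 0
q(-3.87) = 0.00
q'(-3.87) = 0.00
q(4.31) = 0.00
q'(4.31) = 0.00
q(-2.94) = 0.00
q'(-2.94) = 0.00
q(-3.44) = 0.00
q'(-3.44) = 0.00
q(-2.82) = 0.00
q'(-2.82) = 0.00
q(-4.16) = 0.00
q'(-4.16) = 0.00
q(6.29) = 0.00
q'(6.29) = 0.00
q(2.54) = 0.00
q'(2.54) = 0.00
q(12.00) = 0.00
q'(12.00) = 0.00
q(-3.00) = 0.00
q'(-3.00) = 0.00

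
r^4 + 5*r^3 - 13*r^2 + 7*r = r*(r - 1)^2*(r + 7)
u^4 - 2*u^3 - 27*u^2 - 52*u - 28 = (u - 7)*(u + 1)*(u + 2)^2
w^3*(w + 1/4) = w^4 + w^3/4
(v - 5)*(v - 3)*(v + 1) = v^3 - 7*v^2 + 7*v + 15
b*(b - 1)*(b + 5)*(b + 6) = b^4 + 10*b^3 + 19*b^2 - 30*b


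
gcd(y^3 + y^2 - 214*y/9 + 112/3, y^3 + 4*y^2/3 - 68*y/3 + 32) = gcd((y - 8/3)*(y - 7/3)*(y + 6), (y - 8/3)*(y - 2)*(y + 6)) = y^2 + 10*y/3 - 16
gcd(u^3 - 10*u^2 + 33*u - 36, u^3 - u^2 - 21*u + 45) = u^2 - 6*u + 9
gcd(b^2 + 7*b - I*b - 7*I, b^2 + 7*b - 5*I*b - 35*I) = b + 7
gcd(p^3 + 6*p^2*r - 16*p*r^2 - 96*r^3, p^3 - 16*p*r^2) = p^2 - 16*r^2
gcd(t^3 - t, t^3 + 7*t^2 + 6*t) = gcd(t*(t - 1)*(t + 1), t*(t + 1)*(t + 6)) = t^2 + t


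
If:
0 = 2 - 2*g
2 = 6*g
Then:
No Solution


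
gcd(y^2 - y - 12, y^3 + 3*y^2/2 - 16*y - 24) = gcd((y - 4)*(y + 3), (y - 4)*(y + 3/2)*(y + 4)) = y - 4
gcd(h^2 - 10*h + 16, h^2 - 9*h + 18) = 1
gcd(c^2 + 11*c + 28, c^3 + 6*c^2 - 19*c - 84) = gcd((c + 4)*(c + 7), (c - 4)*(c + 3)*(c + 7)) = c + 7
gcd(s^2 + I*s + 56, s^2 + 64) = s + 8*I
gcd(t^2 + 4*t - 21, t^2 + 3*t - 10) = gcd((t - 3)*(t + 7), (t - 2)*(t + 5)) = 1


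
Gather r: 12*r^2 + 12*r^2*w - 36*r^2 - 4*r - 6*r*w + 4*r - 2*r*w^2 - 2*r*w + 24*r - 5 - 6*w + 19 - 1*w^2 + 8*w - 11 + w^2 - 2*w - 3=r^2*(12*w - 24) + r*(-2*w^2 - 8*w + 24)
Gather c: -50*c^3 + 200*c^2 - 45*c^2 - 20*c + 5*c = -50*c^3 + 155*c^2 - 15*c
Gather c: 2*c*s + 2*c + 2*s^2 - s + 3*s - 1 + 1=c*(2*s + 2) + 2*s^2 + 2*s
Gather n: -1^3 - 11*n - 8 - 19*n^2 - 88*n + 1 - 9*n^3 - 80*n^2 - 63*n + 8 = -9*n^3 - 99*n^2 - 162*n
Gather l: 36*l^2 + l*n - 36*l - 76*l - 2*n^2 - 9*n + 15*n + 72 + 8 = 36*l^2 + l*(n - 112) - 2*n^2 + 6*n + 80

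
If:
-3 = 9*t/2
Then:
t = -2/3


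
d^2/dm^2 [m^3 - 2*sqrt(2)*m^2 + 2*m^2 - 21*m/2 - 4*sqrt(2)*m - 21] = 6*m - 4*sqrt(2) + 4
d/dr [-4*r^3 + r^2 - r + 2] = -12*r^2 + 2*r - 1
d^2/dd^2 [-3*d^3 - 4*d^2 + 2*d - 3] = -18*d - 8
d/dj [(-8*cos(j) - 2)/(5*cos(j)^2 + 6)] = 4*(-10*cos(j)^2 - 5*cos(j) + 12)*sin(j)/(5*sin(j)^2 - 11)^2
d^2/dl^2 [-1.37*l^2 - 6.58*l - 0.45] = -2.74000000000000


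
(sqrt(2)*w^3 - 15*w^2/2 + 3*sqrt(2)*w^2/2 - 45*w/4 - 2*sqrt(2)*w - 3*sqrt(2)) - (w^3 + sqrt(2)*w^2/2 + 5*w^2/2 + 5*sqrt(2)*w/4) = -w^3 + sqrt(2)*w^3 - 10*w^2 + sqrt(2)*w^2 - 45*w/4 - 13*sqrt(2)*w/4 - 3*sqrt(2)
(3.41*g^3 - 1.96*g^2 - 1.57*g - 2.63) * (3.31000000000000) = 11.2871*g^3 - 6.4876*g^2 - 5.1967*g - 8.7053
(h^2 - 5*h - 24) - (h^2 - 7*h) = 2*h - 24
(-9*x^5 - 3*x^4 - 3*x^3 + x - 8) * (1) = -9*x^5 - 3*x^4 - 3*x^3 + x - 8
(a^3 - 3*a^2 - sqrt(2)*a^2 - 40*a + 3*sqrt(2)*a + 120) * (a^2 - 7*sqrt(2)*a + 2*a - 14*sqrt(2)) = a^5 - 8*sqrt(2)*a^4 - a^4 - 32*a^3 + 8*sqrt(2)*a^3 + 26*a^2 + 328*sqrt(2)*a^2 - 280*sqrt(2)*a + 156*a - 1680*sqrt(2)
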